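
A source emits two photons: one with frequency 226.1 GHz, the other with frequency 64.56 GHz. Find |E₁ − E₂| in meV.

0.668 meV

Using E = hf: E₁ = 1.4982e-22 J, E₂ = 4.2778e-23 J.
|ΔE| = |1.4982e-22 − 4.2778e-23| = 1.07e-22 J = 0.668 meV.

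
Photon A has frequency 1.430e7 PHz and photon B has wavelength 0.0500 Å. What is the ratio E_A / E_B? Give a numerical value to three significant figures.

E_A = 9.475e-12 J (from frequency = 1.430e7 PHz, via E = hf).
E_B = 3.973e-14 J (from wavelength = 0.0500 Å, via E = hc/λ).
Ratio = 9.475e-12 / 3.973e-14 = 238.

238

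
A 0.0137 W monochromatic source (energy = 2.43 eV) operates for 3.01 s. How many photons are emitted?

1.06 × 10^17 photons

Total energy: E_total = P·t = 0.0137 × 3.01 = 0.04124 J.
Per-photon energy: E = 3.893 × 10^-19 J.
N = E_total / E_photon = 1.06 × 10^17.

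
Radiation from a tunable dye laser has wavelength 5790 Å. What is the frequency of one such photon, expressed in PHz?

0.518 PHz

(c = 2.99792458 × 10^8 m/s.)
Convert to SI: λ = 5790 Å = 5.790 × 10^-7 m.
Since f = c/λ for a photon, f = 5.178 × 10^14 Hz.
Converting to PHz: f = 0.5178 PHz ≈ 0.518 PHz.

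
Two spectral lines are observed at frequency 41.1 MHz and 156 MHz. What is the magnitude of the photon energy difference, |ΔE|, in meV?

4.75e-4 meV

Using E = hf: E₁ = 2.723e-26 J, E₂ = 1.034e-25 J.
|ΔE| = |2.723e-26 − 1.034e-25| = 7.61e-26 J = 4.75e-4 meV.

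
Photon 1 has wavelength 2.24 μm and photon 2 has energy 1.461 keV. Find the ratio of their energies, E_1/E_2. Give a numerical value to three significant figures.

E_1 = 8.868 × 10^-20 J (from wavelength = 2.24 μm, via E = hc/λ).
E_2 = 2.341 × 10^-16 J (from energy = 1.461 keV, via E given directly).
Ratio = 8.868 × 10^-20 / 2.341 × 10^-16 = 3.79 × 10^-4.

3.79 × 10^-4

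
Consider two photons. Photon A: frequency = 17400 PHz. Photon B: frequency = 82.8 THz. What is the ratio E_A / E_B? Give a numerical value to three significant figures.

E_A = 1.153 × 10^-14 J (from frequency = 17400 PHz, via E = hf).
E_B = 5.486 × 10^-20 J (from frequency = 82.8 THz, via E = hf).
Ratio = 1.153 × 10^-14 / 5.486 × 10^-20 = 2.10 × 10^5.

2.10 × 10^5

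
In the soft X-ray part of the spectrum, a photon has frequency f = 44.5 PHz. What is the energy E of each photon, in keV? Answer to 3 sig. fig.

0.184 keV

First convert: f = 44.5 PHz = 4.45 × 10^16 Hz.
The photon relation is E = hf, giving E = 2.949 × 10^-17 J.
Converting to keV: E = 0.1840 keV ≈ 0.184 keV.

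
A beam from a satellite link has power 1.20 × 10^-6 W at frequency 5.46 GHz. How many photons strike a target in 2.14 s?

7.10 × 10^17 photons

Total energy: E_total = P·t = 1.20 × 10^-6 × 2.14 = 2.568 × 10^-6 J.
Per-photon energy: E = 3.618 × 10^-24 J.
N = E_total / E_photon = 7.10 × 10^17.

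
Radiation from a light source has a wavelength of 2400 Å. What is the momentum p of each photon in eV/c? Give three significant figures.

5.17 eV/c

First convert: λ = 2400 Å = 2.4e-7 m.
For a photon p = h/λ, so p = 2.761e-27 kg·m/s.
Converting to eV/c: p = 5.166 eV/c ≈ 5.17 eV/c.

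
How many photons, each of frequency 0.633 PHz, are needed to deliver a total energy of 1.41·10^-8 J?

3.36·10^10 photons

Per-photon energy: E = 4.194·10^-19 J (from frequency = 0.633 PHz).
N = E_total / E_photon = 1.41·10^-8 J / 4.194·10^-19 J = 3.36·10^10.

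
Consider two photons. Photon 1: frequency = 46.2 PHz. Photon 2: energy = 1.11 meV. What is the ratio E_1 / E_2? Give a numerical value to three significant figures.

E_1 = 3.061e-17 J (from frequency = 46.2 PHz, via E = hf).
E_2 = 1.778e-22 J (from energy = 1.11 meV, via E given directly).
Ratio = 3.061e-17 / 1.778e-22 = 1.72e5.

1.72e5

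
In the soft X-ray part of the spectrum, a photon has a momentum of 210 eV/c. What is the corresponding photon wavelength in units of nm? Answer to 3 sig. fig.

First convert: p = 210 eV/c = 1.1223 × 10^-25 kg·m/s.
The photon relation is λ = h/p, giving λ = 5.904 × 10^-9 m.
Converting to nm: λ = 5.904 nm ≈ 5.90 nm.

5.90 nm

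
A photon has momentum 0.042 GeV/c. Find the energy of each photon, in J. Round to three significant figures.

Use c = 2.99792458 × 10^8 m/s, 1 eV = 1.602176634 × 10^-19 J.
In SI units: p = 0.042 GeV/c = 2.2446 × 10^-20 kg·m/s.
Since E = pc for a photon, E = 6.729 × 10^-12 J.
So E ≈ 6.73 × 10^-12 J.

6.73 × 10^-12 J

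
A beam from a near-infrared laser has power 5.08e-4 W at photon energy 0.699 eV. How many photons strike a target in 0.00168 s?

7.62e12 photons

Total energy: E_total = P·t = 5.08e-4 × 0.00168 = 8.534e-7 J.
Per-photon energy: E = 1.120e-19 J.
N = E_total / E_photon = 7.62e12.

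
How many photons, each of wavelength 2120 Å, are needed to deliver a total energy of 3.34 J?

Per-photon energy: E = 9.370 × 10^-19 J (from wavelength = 2120 Å).
N = E_total / E_photon = 3.34 J / 9.370 × 10^-19 J = 3.56 × 10^18.

3.56 × 10^18 photons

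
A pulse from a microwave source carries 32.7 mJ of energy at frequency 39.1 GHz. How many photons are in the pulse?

1.26·10^21 photons

Per-photon energy: E = 2.591·10^-23 J (from frequency = 39.1 GHz).
N = E_total / E_photon = 0.0327 J / 2.591·10^-23 J = 1.26·10^21.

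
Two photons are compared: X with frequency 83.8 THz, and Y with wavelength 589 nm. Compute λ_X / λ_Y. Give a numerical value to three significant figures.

λ_X = 3.577 × 10^-6 m (from frequency = 83.8 THz, via λ = c/f).
λ_Y = 5.890 × 10^-7 m (from wavelength = 589 nm, via λ given directly).
Ratio = 3.577 × 10^-6 / 5.890 × 10^-7 = 6.07.

6.07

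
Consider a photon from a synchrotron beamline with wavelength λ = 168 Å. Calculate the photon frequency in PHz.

17.8 PHz

Take c = 2.99792458 × 10^8 m/s.
In SI units: λ = 168 Å = 1.68 × 10^-8 m.
The photon relation is f = c/λ, giving f = 1.784 × 10^16 Hz.
Converting to PHz: f = 17.84 PHz ≈ 17.8 PHz.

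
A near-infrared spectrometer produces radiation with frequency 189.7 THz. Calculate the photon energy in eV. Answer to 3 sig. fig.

Use h = 6.62607015e-34 J·s, 1 eV = 1.602176634e-19 J.
In SI units: f = 189.7 THz = 1.897e14 Hz.
Since E = hf for a photon, E = 1.257e-19 J.
Converting to eV: E = 0.7845 eV ≈ 0.785 eV.

0.785 eV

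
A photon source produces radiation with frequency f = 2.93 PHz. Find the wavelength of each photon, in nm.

Convert to SI: f = 2.93 PHz = 2.93e15 Hz.
Apply λ = c/f: λ = 1.023e-7 m.
Converting to nm: λ = 102.3 nm ≈ 102 nm.

102 nm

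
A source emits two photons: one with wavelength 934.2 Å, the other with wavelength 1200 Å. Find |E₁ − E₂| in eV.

2.94 eV

Using E = hc/λ: E₁ = 2.1264e-18 J, E₂ = 1.6554e-18 J.
|ΔE| = |2.1264e-18 − 1.6554e-18| = 4.71e-19 J = 2.94 eV.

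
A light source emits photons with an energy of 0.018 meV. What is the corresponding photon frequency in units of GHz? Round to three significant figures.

Use h = 6.62607015e-34 J·s, 1 eV = 1.602176634e-19 J.
In SI units: E = 0.018 meV = 2.8839e-24 J.
Apply f = E/h: f = 4.352e9 Hz.
Converting to GHz: f = 4.352 GHz ≈ 4.35 GHz.

4.35 GHz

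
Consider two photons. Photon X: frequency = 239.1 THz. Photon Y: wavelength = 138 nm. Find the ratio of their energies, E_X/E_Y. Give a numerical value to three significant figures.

0.110

E_X = 1.584e-19 J (from frequency = 239.1 THz, via E = hf).
E_Y = 1.439e-18 J (from wavelength = 138 nm, via E = hc/λ).
Ratio = 1.584e-19 / 1.439e-18 = 0.110.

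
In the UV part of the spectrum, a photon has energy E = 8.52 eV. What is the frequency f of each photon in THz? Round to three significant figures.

In SI units: E = 8.52 eV = 1.3651e-18 J.
Since f = E/h for a photon, f = 2.060e15 Hz.
Converting to THz: f = 2060 THz ≈ 2060 THz.

2060 THz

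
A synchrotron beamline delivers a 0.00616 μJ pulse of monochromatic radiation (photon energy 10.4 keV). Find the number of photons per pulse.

3.70e6 photons

Per-photon energy: E = 1.666e-15 J (from energy = 10.4 keV).
N = E_total / E_photon = 6.16e-9 J / 1.666e-15 J = 3.70e6.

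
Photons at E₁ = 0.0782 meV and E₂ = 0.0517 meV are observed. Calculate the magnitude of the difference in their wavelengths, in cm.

Using λ = hc/E: λ₁ = 0.01585 m, λ₂ = 0.02398 m.
|Δλ| = |0.01585 − 0.02398| = 0.00813 m = 0.813 cm.

0.813 cm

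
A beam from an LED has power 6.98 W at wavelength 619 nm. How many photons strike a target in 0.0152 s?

3.31 × 10^17 photons

Total energy: E_total = P·t = 6.98 × 0.0152 = 0.1061 J.
Per-photon energy: E = 3.209 × 10^-19 J.
N = E_total / E_photon = 3.31 × 10^17.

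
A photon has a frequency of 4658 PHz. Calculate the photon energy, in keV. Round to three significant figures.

19.3 keV

First convert: f = 4658 PHz = 4.658 × 10^18 Hz.
The photon relation is E = hf, giving E = 3.086 × 10^-15 J.
Converting to keV: E = 19.26 keV ≈ 19.3 keV.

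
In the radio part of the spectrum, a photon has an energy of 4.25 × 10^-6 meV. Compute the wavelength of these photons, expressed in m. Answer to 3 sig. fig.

(h = 6.62607015 × 10^-34 J·s, c = 2.99792458 × 10^8 m/s, 1 eV = 1.602176634 × 10^-19 J.)
In SI units: E = 4.25 × 10^-6 meV = 6.8093 × 10^-28 J.
For a photon λ = hc/E, so λ = 291.7 m.
So λ ≈ 292 m.

292 m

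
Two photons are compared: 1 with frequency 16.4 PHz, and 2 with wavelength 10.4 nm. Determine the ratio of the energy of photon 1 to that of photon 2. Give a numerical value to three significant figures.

0.569

E_1 = 1.087e-17 J (from frequency = 16.4 PHz, via E = hf).
E_2 = 1.910e-17 J (from wavelength = 10.4 nm, via E = hc/λ).
Ratio = 1.087e-17 / 1.910e-17 = 0.569.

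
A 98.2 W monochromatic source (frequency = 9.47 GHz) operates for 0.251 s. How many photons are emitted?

Total energy: E_total = P·t = 98.2 × 0.251 = 24.65 J.
Per-photon energy: E = 6.275·10^-24 J.
N = E_total / E_photon = 3.93·10^24.

3.93·10^24 photons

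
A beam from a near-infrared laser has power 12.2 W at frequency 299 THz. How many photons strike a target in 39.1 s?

Total energy: E_total = P·t = 12.2 × 39.1 = 477.0 J.
Per-photon energy: E = 1.981e-19 J.
N = E_total / E_photon = 2.41e21.

2.41e21 photons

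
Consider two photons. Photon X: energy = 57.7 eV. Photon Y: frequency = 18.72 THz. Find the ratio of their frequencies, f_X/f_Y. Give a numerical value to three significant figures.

745

f_X = 1.395·10^16 Hz (from energy = 57.7 eV, via f = E/h).
f_Y = 1.872·10^13 Hz (from frequency = 18.72 THz, via f given directly).
Ratio = 1.395·10^16 / 1.872·10^13 = 745.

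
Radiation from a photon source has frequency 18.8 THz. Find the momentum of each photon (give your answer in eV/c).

0.0778 eV/c

Convert to SI: f = 18.8 THz = 1.88e13 Hz.
For a photon p = hf/c, so p = 4.155e-29 kg·m/s.
Converting to eV/c: p = 0.07775 eV/c ≈ 0.0778 eV/c.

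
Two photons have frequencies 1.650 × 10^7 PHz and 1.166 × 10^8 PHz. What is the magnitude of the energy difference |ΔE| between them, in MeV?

Using E = hf: E₁ = 1.0933 × 10^-11 J, E₂ = 7.7260 × 10^-11 J.
|ΔE| = |1.0933 × 10^-11 − 7.7260 × 10^-11| = 6.63 × 10^-11 J = 414 MeV.

414 MeV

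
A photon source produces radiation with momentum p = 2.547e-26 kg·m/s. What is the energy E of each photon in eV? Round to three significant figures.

(c = 2.99792458e8 m/s, 1 eV = 1.602176634e-19 J.)
Apply E = pc: E = 7.636e-18 J.
Converting to eV: E = 47.66 eV ≈ 47.7 eV.

47.7 eV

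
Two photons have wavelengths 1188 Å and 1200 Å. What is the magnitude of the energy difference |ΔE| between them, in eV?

0.104 eV

Using E = hc/λ: E₁ = 1.6721·10^-18 J, E₂ = 1.6554·10^-18 J.
|ΔE| = |1.6721·10^-18 − 1.6554·10^-18| = 1.67·10^-20 J = 0.104 eV.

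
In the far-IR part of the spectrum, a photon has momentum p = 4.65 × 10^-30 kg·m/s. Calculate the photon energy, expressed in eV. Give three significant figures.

8.70 × 10^-3 eV

The photon relation is E = pc, giving E = 1.394 × 10^-21 J.
Converting to eV: E = 0.008701 eV ≈ 8.70 × 10^-3 eV.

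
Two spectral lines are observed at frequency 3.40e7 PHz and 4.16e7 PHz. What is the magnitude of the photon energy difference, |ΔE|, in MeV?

31.4 MeV

Using E = hf: E₁ = 2.253e-11 J, E₂ = 2.756e-11 J.
|ΔE| = |2.253e-11 − 2.756e-11| = 5.04e-12 J = 31.4 MeV.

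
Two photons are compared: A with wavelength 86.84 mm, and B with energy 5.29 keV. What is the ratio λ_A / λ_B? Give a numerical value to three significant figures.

λ_A = 0.08684 m (from wavelength = 86.84 mm, via λ given directly).
λ_B = 2.344·10^-10 m (from energy = 5.29 keV, via λ = hc/E).
Ratio = 0.08684 / 2.344·10^-10 = 3.71·10^8.

3.71·10^8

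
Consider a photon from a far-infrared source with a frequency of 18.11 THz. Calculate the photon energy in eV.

In SI units: f = 18.11 THz = 1.811 × 10^13 Hz.
Apply E = hf: E = 1.200 × 10^-20 J.
Converting to eV: E = 0.07490 eV ≈ 0.0749 eV.

0.0749 eV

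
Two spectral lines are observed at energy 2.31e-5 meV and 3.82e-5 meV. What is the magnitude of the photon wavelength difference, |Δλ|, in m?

Using λ = hc/E: λ₁ = 53.67 m, λ₂ = 32.46 m.
|Δλ| = |53.67 − 32.46| = 21.2 m.

21.2 m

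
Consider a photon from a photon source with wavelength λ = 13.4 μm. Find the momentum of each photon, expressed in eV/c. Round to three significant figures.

(h = 6.62607015 × 10^-34 J·s, c = 2.99792458 × 10^8 m/s, 1 eV = 1.602176634 × 10^-19 J.)
Convert to SI: λ = 13.4 μm = 1.34 × 10^-5 m.
Since p = h/λ for a photon, p = 4.945 × 10^-29 kg·m/s.
Converting to eV/c: p = 0.09253 eV/c ≈ 0.0925 eV/c.

0.0925 eV/c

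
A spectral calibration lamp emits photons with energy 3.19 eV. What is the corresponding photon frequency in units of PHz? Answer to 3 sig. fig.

Use h = 6.62607015e-34 J·s, 1 eV = 1.602176634e-19 J.
First convert: E = 3.19 eV = 5.1109e-19 J.
Since f = E/h for a photon, f = 7.713e14 Hz.
Converting to PHz: f = 0.7713 PHz ≈ 0.771 PHz.

0.771 PHz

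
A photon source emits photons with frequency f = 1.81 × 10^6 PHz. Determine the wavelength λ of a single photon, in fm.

166 fm

First convert: f = 1.81 × 10^6 PHz = 1.81 × 10^21 Hz.
Since λ = c/f for a photon, λ = 1.656 × 10^-13 m.
Converting to fm: λ = 165.6 fm ≈ 166 fm.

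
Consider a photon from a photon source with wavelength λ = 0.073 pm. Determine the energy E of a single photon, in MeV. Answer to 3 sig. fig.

Take h = 6.62607015 × 10^-34 J·s, c = 2.99792458 × 10^8 m/s, 1 eV = 1.602176634 × 10^-19 J.
Convert to SI: λ = 0.073 pm = 7.3 × 10^-14 m.
The photon relation is E = hc/λ, giving E = 2.721 × 10^-12 J.
Converting to MeV: E = 16.98 MeV ≈ 17.0 MeV.

17.0 MeV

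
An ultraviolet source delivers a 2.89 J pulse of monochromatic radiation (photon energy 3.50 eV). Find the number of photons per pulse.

5.15e18 photons

Per-photon energy: E = 5.608e-19 J (from energy = 3.50 eV).
N = E_total / E_photon = 2.89 J / 5.608e-19 J = 5.15e18.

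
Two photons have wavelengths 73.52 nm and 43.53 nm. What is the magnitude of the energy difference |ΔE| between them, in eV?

11.6 eV

Using E = hc/λ: E₁ = 2.7019 × 10^-18 J, E₂ = 4.5634 × 10^-18 J.
|ΔE| = |2.7019 × 10^-18 − 4.5634 × 10^-18| = 1.86 × 10^-18 J = 11.6 eV.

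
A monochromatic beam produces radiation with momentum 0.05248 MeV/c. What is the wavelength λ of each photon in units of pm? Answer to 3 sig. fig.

23.6 pm

In SI units: p = 0.05248 MeV/c = 2.8047e-23 kg·m/s.
Since λ = h/p for a photon, λ = 2.363e-11 m.
Converting to pm: λ = 23.63 pm ≈ 23.6 pm.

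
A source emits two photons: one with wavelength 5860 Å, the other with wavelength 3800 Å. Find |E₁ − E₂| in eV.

Using E = hc/λ: E₁ = 3.3898e-19 J, E₂ = 5.2275e-19 J.
|ΔE| = |3.3898e-19 − 5.2275e-19| = 1.84e-19 J = 1.15 eV.

1.15 eV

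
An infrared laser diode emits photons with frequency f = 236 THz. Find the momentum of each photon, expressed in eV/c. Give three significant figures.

0.976 eV/c

First convert: f = 236 THz = 2.36e14 Hz.
Since p = hf/c for a photon, p = 5.216e-28 kg·m/s.
Converting to eV/c: p = 0.9760 eV/c ≈ 0.976 eV/c.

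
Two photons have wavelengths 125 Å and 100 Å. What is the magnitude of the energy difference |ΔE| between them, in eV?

24.8 eV

Using E = hc/λ: E₁ = 1.589e-17 J, E₂ = 1.986e-17 J.
|ΔE| = |1.589e-17 − 1.986e-17| = 3.97e-18 J = 24.8 eV.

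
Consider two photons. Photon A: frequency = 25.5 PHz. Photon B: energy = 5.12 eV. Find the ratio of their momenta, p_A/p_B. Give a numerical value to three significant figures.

20.6

p_A = 5.636e-26 kg·m/s (from frequency = 25.5 PHz, via p = hf/c).
p_B = 2.736e-27 kg·m/s (from energy = 5.12 eV, via p = E/c).
Ratio = 5.636e-26 / 2.736e-27 = 20.6.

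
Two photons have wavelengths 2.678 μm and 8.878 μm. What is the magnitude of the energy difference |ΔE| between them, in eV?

0.323 eV

Using E = hc/λ: E₁ = 7.4176 × 10^-20 J, E₂ = 2.2375 × 10^-20 J.
|ΔE| = |7.4176 × 10^-20 − 2.2375 × 10^-20| = 5.18 × 10^-20 J = 0.323 eV.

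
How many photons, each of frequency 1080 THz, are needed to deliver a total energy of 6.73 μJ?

Per-photon energy: E = 7.156e-19 J (from frequency = 1080 THz).
N = E_total / E_photon = 6.73e-6 J / 7.156e-19 J = 9.40e12.

9.40e12 photons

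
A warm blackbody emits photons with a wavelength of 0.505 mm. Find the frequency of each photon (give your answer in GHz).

594 GHz

Use c = 2.99792458e8 m/s.
Convert to SI: λ = 0.505 mm = 5.05e-4 m.
For a photon f = c/λ, so f = 5.936e11 Hz.
Converting to GHz: f = 593.6 GHz ≈ 594 GHz.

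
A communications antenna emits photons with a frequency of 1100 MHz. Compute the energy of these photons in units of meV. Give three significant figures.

4.55e-3 meV

Use h = 6.62607015e-34 J·s, 1 eV = 1.602176634e-19 J.
Convert to SI: f = 1100 MHz = 1.1e9 Hz.
For a photon E = hf, so E = 7.289e-25 J.
Converting to meV: E = 0.004549 meV ≈ 4.55e-3 meV.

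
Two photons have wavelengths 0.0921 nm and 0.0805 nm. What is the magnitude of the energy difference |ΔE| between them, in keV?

1.94 keV

Using E = hc/λ: E₁ = 2.157 × 10^-15 J, E₂ = 2.468 × 10^-15 J.
|ΔE| = |2.157 × 10^-15 − 2.468 × 10^-15| = 3.11 × 10^-16 J = 1.94 keV.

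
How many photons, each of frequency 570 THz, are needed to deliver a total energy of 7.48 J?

Per-photon energy: E = 3.777 × 10^-19 J (from frequency = 570 THz).
N = E_total / E_photon = 7.48 J / 3.777 × 10^-19 J = 1.98 × 10^19.

1.98 × 10^19 photons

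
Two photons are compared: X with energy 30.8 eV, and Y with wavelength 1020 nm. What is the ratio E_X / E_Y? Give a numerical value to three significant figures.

E_X = 4.935·10^-18 J (from energy = 30.8 eV, via E given directly).
E_Y = 1.947·10^-19 J (from wavelength = 1020 nm, via E = hc/λ).
Ratio = 4.935·10^-18 / 1.947·10^-19 = 25.3.

25.3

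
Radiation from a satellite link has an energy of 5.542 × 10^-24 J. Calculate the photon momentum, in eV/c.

For a photon p = E/c, so p = 1.849 × 10^-32 kg·m/s.
Converting to eV/c: p = 3.459 × 10^-5 eV/c ≈ 3.46 × 10^-5 eV/c.

3.46 × 10^-5 eV/c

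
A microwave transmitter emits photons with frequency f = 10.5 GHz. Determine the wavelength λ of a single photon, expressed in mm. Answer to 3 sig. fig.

28.6 mm

(c = 2.99792458 × 10^8 m/s.)
Convert to SI: f = 10.5 GHz = 1.05 × 10^10 Hz.
The photon relation is λ = c/f, giving λ = 0.02855 m.
Converting to mm: λ = 28.55 mm ≈ 28.6 mm.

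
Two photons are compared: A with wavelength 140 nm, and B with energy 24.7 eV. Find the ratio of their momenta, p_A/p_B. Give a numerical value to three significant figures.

0.359

p_A = 4.733·10^-27 kg·m/s (from wavelength = 140 nm, via p = h/λ).
p_B = 1.320·10^-26 kg·m/s (from energy = 24.7 eV, via p = E/c).
Ratio = 4.733·10^-27 / 1.320·10^-26 = 0.359.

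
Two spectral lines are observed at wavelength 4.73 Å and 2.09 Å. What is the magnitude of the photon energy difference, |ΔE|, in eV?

Using E = hc/λ: E₁ = 4.200 × 10^-16 J, E₂ = 9.505 × 10^-16 J.
|ΔE| = |4.200 × 10^-16 − 9.505 × 10^-16| = 5.30 × 10^-16 J = 3310 eV.

3310 eV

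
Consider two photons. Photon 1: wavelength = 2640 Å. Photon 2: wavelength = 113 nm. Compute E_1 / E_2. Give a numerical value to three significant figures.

E_1 = 7.524 × 10^-19 J (from wavelength = 2640 Å, via E = hc/λ).
E_2 = 1.758 × 10^-18 J (from wavelength = 113 nm, via E = hc/λ).
Ratio = 7.524 × 10^-19 / 1.758 × 10^-18 = 0.428.

0.428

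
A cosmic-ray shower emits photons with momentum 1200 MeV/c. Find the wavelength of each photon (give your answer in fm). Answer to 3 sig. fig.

(h = 6.62607015 × 10^-34 J·s, c = 2.99792458 × 10^8 m/s, 1 eV = 1.602176634 × 10^-19 J.)
In SI units: p = 1200 MeV/c = 6.4131 × 10^-19 kg·m/s.
Since λ = h/p for a photon, λ = 1.033 × 10^-15 m.
Converting to fm: λ = 1.033 fm ≈ 1.03 fm.

1.03 fm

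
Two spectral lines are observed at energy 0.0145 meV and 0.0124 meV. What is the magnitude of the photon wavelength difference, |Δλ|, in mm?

14.5 mm

Using λ = hc/E: λ₁ = 0.08551 m, λ₂ = 0.09999 m.
|Δλ| = |0.08551 − 0.09999| = 0.0145 m = 14.5 mm.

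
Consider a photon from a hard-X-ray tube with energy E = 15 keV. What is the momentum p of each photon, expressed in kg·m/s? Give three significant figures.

8.02e-24 kg·m/s

In SI units: E = 15 keV = 2.4033e-15 J.
Since p = E/c for a photon, p = 8.016e-24 kg·m/s.
So p ≈ 8.02e-24 kg·m/s.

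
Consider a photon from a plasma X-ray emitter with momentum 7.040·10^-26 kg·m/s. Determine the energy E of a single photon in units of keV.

0.132 keV

Use c = 2.99792458·10^8 m/s, 1 eV = 1.602176634·10^-19 J.
Apply E = pc: E = 2.111·10^-17 J.
Converting to keV: E = 0.1317 keV ≈ 0.132 keV.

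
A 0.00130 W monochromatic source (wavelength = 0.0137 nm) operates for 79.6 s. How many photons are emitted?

Total energy: E_total = P·t = 0.00130 × 79.6 = 0.1035 J.
Per-photon energy: E = 1.450e-14 J.
N = E_total / E_photon = 7.14e12.

7.14e12 photons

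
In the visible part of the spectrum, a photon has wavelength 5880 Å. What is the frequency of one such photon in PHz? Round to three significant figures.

0.510 PHz

Convert to SI: λ = 5880 Å = 5.88e-7 m.
Apply f = c/λ: f = 5.099e14 Hz.
Converting to PHz: f = 0.5099 PHz ≈ 0.510 PHz.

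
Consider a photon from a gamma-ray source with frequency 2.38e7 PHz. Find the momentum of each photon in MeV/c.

Take h = 6.62607015e-34 J·s, c = 2.99792458e8 m/s, 1 eV = 1.602176634e-19 J.
Convert to SI: f = 2.38e7 PHz = 2.38e22 Hz.
Since p = hf/c for a photon, p = 5.260e-20 kg·m/s.
Converting to MeV/c: p = 98.43 MeV/c ≈ 98.4 MeV/c.

98.4 MeV/c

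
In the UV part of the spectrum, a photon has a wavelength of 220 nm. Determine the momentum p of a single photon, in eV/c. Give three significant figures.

Use h = 6.62607015 × 10^-34 J·s, c = 2.99792458 × 10^8 m/s, 1 eV = 1.602176634 × 10^-19 J.
In SI units: λ = 220 nm = 2.2 × 10^-7 m.
The photon relation is p = h/λ, giving p = 3.012 × 10^-27 kg·m/s.
Converting to eV/c: p = 5.636 eV/c ≈ 5.64 eV/c.

5.64 eV/c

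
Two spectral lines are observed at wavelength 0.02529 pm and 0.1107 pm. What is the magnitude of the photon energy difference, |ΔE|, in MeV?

37.8 MeV

Using E = hc/λ: E₁ = 7.8547 × 10^-12 J, E₂ = 1.7944 × 10^-12 J.
|ΔE| = |7.8547 × 10^-12 − 1.7944 × 10^-12| = 6.06 × 10^-12 J = 37.8 MeV.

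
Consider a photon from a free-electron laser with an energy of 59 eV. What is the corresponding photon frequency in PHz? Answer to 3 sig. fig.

In SI units: E = 59 eV = 9.4528e-18 J.
The photon relation is f = E/h, giving f = 1.427e16 Hz.
Converting to PHz: f = 14.27 PHz ≈ 14.3 PHz.

14.3 PHz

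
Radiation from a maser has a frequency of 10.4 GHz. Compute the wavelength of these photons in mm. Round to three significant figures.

28.8 mm

Convert to SI: f = 10.4 GHz = 1.04e10 Hz.
The photon relation is λ = c/f, giving λ = 0.02883 m.
Converting to mm: λ = 28.83 mm ≈ 28.8 mm.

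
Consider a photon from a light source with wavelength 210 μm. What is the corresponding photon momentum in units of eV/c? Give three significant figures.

Take h = 6.62607015·10^-34 J·s, c = 2.99792458·10^8 m/s, 1 eV = 1.602176634·10^-19 J.
In SI units: λ = 210 μm = 2.1·10^-4 m.
Apply p = h/λ: p = 3.155·10^-30 kg·m/s.
Converting to eV/c: p = 0.005904 eV/c ≈ 5.90·10^-3 eV/c.

5.90·10^-3 eV/c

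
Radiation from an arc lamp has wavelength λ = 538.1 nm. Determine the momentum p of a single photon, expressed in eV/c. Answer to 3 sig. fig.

2.30 eV/c

(h = 6.62607015e-34 J·s, c = 2.99792458e8 m/s, 1 eV = 1.602176634e-19 J.)
Convert to SI: λ = 538.1 nm = 5.381e-7 m.
The photon relation is p = h/λ, giving p = 1.231e-27 kg·m/s.
Converting to eV/c: p = 2.304 eV/c ≈ 2.30 eV/c.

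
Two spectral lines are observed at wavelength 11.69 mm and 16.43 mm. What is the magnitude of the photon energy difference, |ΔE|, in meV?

Using E = hc/λ: E₁ = 1.6993·10^-23 J, E₂ = 1.2090·10^-23 J.
|ΔE| = |1.6993·10^-23 − 1.2090·10^-23| = 4.90·10^-24 J = 0.0306 meV.

0.0306 meV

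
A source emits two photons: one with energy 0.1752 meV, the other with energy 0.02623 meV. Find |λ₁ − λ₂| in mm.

40.2 mm

Using λ = hc/E: λ₁ = 0.0070767 m, λ₂ = 0.047268 m.
|Δλ| = |0.0070767 − 0.047268| = 0.0402 m = 40.2 mm.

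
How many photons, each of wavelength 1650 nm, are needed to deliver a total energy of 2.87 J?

2.38e19 photons

Per-photon energy: E = 1.204e-19 J (from wavelength = 1650 nm).
N = E_total / E_photon = 2.87 J / 1.204e-19 J = 2.38e19.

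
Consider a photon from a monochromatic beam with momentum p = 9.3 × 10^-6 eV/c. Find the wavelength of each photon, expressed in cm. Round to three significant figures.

13.3 cm

In SI units: p = 9.3 × 10^-6 eV/c = 4.9702 × 10^-33 kg·m/s.
For a photon λ = h/p, so λ = 0.1333 m.
Converting to cm: λ = 13.33 cm ≈ 13.3 cm.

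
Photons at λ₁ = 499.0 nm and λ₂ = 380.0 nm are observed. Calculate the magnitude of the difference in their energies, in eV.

Using E = hc/λ: E₁ = 3.9809e-19 J, E₂ = 5.2275e-19 J.
|ΔE| = |3.9809e-19 − 5.2275e-19| = 1.25e-19 J = 0.778 eV.

0.778 eV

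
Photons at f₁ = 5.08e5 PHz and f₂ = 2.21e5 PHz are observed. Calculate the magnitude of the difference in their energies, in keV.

Using E = hf: E₁ = 3.366e-13 J, E₂ = 1.464e-13 J.
|ΔE| = |3.366e-13 − 1.464e-13| = 1.90e-13 J = 1190 keV.

1190 keV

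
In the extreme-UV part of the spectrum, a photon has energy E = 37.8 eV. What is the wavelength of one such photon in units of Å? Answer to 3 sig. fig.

Take h = 6.62607015 × 10^-34 J·s, c = 2.99792458 × 10^8 m/s, 1 eV = 1.602176634 × 10^-19 J.
Convert to SI: E = 37.8 eV = 6.0562 × 10^-18 J.
Apply λ = hc/E: λ = 3.280 × 10^-8 m.
Converting to Å: λ = 328.0 Å ≈ 328 Å.

328 Å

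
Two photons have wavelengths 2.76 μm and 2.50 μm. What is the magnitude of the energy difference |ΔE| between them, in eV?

Using E = hc/λ: E₁ = 7.197e-20 J, E₂ = 7.946e-20 J.
|ΔE| = |7.197e-20 − 7.946e-20| = 7.49e-21 J = 0.0467 eV.

0.0467 eV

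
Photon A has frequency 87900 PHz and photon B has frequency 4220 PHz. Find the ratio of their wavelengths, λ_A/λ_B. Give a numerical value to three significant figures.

0.0480

λ_A = 3.411·10^-12 m (from frequency = 87900 PHz, via λ = c/f).
λ_B = 7.104·10^-11 m (from frequency = 4220 PHz, via λ = c/f).
Ratio = 3.411·10^-12 / 7.104·10^-11 = 0.0480.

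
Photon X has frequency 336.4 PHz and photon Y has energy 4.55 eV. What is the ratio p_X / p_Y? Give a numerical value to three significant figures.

306

p_X = 7.435e-25 kg·m/s (from frequency = 336.4 PHz, via p = hf/c).
p_Y = 2.432e-27 kg·m/s (from energy = 4.55 eV, via p = E/c).
Ratio = 7.435e-25 / 2.432e-27 = 306.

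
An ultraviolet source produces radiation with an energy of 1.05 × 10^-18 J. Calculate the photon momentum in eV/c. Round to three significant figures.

6.55 eV/c

For a photon p = E/c, so p = 3.502 × 10^-27 kg·m/s.
Converting to eV/c: p = 6.554 eV/c ≈ 6.55 eV/c.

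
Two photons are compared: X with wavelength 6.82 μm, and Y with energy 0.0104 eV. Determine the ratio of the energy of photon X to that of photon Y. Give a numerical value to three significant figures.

E_X = 2.913 × 10^-20 J (from wavelength = 6.82 μm, via E = hc/λ).
E_Y = 1.666 × 10^-21 J (from energy = 0.0104 eV, via E given directly).
Ratio = 2.913 × 10^-20 / 1.666 × 10^-21 = 17.5.

17.5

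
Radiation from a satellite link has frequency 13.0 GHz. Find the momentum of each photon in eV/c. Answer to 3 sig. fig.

In SI units: f = 13.0 GHz = 1.30e10 Hz.
For a photon p = hf/c, so p = 2.873e-32 kg·m/s.
Converting to eV/c: p = 5.376e-5 eV/c ≈ 5.38e-5 eV/c.

5.38e-5 eV/c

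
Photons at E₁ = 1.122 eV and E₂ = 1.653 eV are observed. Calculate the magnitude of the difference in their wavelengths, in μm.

Using λ = hc/E: λ₁ = 1.1050 × 10^-6 m, λ₂ = 7.5006 × 10^-7 m.
|Δλ| = |1.1050 × 10^-6 − 7.5006 × 10^-7| = 3.55 × 10^-7 m = 0.355 μm.

0.355 μm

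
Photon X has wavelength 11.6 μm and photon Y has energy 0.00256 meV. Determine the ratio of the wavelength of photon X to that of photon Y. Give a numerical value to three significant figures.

λ_X = 1.160 × 10^-5 m (from wavelength = 11.6 μm, via λ given directly).
λ_Y = 0.4843 m (from energy = 0.00256 meV, via λ = hc/E).
Ratio = 1.160 × 10^-5 / 0.4843 = 2.40 × 10^-5.

2.40 × 10^-5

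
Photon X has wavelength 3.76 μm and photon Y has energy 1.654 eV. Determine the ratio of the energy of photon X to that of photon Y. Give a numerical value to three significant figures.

E_X = 5.283·10^-20 J (from wavelength = 3.76 μm, via E = hc/λ).
E_Y = 2.650·10^-19 J (from energy = 1.654 eV, via E given directly).
Ratio = 5.283·10^-20 / 2.650·10^-19 = 0.199.

0.199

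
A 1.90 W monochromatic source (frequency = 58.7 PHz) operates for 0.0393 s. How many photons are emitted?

Total energy: E_total = P·t = 1.90 × 0.0393 = 0.07467 J.
Per-photon energy: E = 3.890 × 10^-17 J.
N = E_total / E_photon = 1.92 × 10^15.

1.92 × 10^15 photons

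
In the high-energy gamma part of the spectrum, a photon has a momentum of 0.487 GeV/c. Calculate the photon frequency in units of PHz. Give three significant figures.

1.18e8 PHz

Take h = 6.62607015e-34 J·s, c = 2.99792458e8 m/s, 1 eV = 1.602176634e-19 J.
In SI units: p = 0.487 GeV/c = 2.6027e-19 kg·m/s.
Since f = pc/h for a photon, f = 1.178e23 Hz.
Converting to PHz: f = 1.178e8 PHz ≈ 1.18e8 PHz.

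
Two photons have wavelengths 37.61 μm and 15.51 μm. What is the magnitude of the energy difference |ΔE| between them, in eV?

0.0470 eV

Using E = hc/λ: E₁ = 5.2817·10^-21 J, E₂ = 1.2808·10^-20 J.
|ΔE| = |5.2817·10^-21 − 1.2808·10^-20| = 7.53·10^-21 J = 0.0470 eV.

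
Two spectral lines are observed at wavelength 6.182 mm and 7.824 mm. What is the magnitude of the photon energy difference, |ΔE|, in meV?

Using E = hc/λ: E₁ = 3.2133 × 10^-23 J, E₂ = 2.5389 × 10^-23 J.
|ΔE| = |3.2133 × 10^-23 − 2.5389 × 10^-23| = 6.74 × 10^-24 J = 0.0421 meV.

0.0421 meV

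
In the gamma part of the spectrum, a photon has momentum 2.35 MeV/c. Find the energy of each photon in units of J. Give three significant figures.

First convert: p = 2.35 MeV/c = 1.2559 × 10^-21 kg·m/s.
The photon relation is E = pc, giving E = 3.765 × 10^-13 J.
So E ≈ 3.77 × 10^-13 J.

3.77 × 10^-13 J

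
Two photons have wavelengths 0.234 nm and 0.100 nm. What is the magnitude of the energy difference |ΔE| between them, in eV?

Using E = hc/λ: E₁ = 8.489 × 10^-16 J, E₂ = 1.986 × 10^-15 J.
|ΔE| = |8.489 × 10^-16 − 1.986 × 10^-15| = 1.14 × 10^-15 J = 7100 eV.

7100 eV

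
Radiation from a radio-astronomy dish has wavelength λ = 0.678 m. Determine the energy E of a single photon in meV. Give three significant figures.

The photon relation is E = hc/λ, giving E = 2.930 × 10^-25 J.
Converting to meV: E = 0.001829 meV ≈ 1.83 × 10^-3 meV.

1.83 × 10^-3 meV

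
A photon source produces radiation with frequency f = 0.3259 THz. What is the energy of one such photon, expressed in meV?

1.35 meV

Convert to SI: f = 0.3259 THz = 3.259e11 Hz.
For a photon E = hf, so E = 2.159e-22 J.
Converting to meV: E = 1.348 meV ≈ 1.35 meV.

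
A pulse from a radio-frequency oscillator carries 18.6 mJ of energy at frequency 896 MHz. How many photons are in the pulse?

Per-photon energy: E = 5.937 × 10^-25 J (from frequency = 896 MHz).
N = E_total / E_photon = 0.0186 J / 5.937 × 10^-25 J = 3.13 × 10^22.

3.13 × 10^22 photons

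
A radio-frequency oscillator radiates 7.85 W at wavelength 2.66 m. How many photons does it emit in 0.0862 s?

9.06e24 photons

Total energy: E_total = P·t = 7.85 × 0.0862 = 0.6767 J.
Per-photon energy: E = 7.468e-26 J.
N = E_total / E_photon = 9.06e24.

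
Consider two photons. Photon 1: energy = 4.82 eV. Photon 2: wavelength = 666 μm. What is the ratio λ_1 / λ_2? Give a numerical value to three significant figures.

λ_1 = 2.572 × 10^-7 m (from energy = 4.82 eV, via λ = hc/E).
λ_2 = 6.660 × 10^-4 m (from wavelength = 666 μm, via λ given directly).
Ratio = 2.572 × 10^-7 / 6.660 × 10^-4 = 3.86 × 10^-4.

3.86 × 10^-4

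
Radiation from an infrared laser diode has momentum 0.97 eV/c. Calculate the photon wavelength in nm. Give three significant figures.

Convert to SI: p = 0.97 eV/c = 5.1840 × 10^-28 kg·m/s.
For a photon λ = h/p, so λ = 1.278 × 10^-6 m.
Converting to nm: λ = 1278 nm ≈ 1280 nm.

1280 nm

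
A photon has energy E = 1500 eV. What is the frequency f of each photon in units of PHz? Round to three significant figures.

Use h = 6.62607015·10^-34 J·s, 1 eV = 1.602176634·10^-19 J.
First convert: E = 1500 eV = 2.4033·10^-16 J.
Apply f = E/h: f = 3.627·10^17 Hz.
Converting to PHz: f = 362.7 PHz ≈ 363 PHz.

363 PHz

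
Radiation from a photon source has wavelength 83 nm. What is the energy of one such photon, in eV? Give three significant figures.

14.9 eV

In SI units: λ = 83 nm = 8.3e-8 m.
Since E = hc/λ for a photon, E = 2.393e-18 J.
Converting to eV: E = 14.94 eV ≈ 14.9 eV.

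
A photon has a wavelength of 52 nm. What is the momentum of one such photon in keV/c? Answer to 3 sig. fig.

In SI units: λ = 52 nm = 5.2 × 10^-8 m.
Since p = h/λ for a photon, p = 1.274 × 10^-26 kg·m/s.
Converting to keV/c: p = 0.02384 keV/c ≈ 0.0238 keV/c.

0.0238 keV/c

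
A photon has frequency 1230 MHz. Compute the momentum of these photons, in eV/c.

5.09e-6 eV/c

Take h = 6.62607015e-34 J·s, c = 2.99792458e8 m/s, 1 eV = 1.602176634e-19 J.
First convert: f = 1230 MHz = 1.23e9 Hz.
Apply p = hf/c: p = 2.719e-33 kg·m/s.
Converting to eV/c: p = 5.087e-6 eV/c ≈ 5.09e-6 eV/c.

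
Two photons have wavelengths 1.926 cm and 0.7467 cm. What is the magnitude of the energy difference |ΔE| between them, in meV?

0.102 meV

Using E = hc/λ: E₁ = 1.0314 × 10^-23 J, E₂ = 2.6603 × 10^-23 J.
|ΔE| = |1.0314 × 10^-23 − 2.6603 × 10^-23| = 1.63 × 10^-23 J = 0.102 meV.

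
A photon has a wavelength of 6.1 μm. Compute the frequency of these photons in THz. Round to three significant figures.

49.1 THz

Use c = 2.99792458e8 m/s.
First convert: λ = 6.1 μm = 6.1e-6 m.
Apply f = c/λ: f = 4.915e13 Hz.
Converting to THz: f = 49.15 THz ≈ 49.1 THz.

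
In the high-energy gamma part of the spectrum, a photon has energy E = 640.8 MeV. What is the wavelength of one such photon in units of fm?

In SI units: E = 640.8 MeV = 1.0267·10^-10 J.
The photon relation is λ = hc/E, giving λ = 1.935·10^-15 m.
Converting to fm: λ = 1.935 fm ≈ 1.93 fm.

1.93 fm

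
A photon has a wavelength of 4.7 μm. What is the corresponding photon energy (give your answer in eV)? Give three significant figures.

0.264 eV

(h = 6.62607015 × 10^-34 J·s, c = 2.99792458 × 10^8 m/s, 1 eV = 1.602176634 × 10^-19 J.)
First convert: λ = 4.7 μm = 4.7 × 10^-6 m.
The photon relation is E = hc/λ, giving E = 4.226 × 10^-20 J.
Converting to eV: E = 0.2638 eV ≈ 0.264 eV.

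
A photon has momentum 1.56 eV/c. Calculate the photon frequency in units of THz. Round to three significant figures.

377 THz

Use h = 6.62607015e-34 J·s, c = 2.99792458e8 m/s, 1 eV = 1.602176634e-19 J.
In SI units: p = 1.56 eV/c = 8.3371e-28 kg·m/s.
For a photon f = pc/h, so f = 3.772e14 Hz.
Converting to THz: f = 377.2 THz ≈ 377 THz.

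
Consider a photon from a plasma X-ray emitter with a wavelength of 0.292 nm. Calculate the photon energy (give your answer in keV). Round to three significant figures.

4.25 keV

Take h = 6.62607015 × 10^-34 J·s, c = 2.99792458 × 10^8 m/s, 1 eV = 1.602176634 × 10^-19 J.
Convert to SI: λ = 0.292 nm = 2.92 × 10^-10 m.
Apply E = hc/λ: E = 6.803 × 10^-16 J.
Converting to keV: E = 4.246 keV ≈ 4.25 keV.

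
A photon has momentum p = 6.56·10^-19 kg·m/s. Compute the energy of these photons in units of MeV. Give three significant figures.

1230 MeV

Use c = 2.99792458·10^8 m/s, 1 eV = 1.602176634·10^-19 J.
For a photon E = pc, so E = 1.967·10^-10 J.
Converting to MeV: E = 1227 MeV ≈ 1230 MeV.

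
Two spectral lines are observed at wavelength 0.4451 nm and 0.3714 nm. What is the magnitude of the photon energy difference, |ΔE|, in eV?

Using E = hc/λ: E₁ = 4.4629 × 10^-16 J, E₂ = 5.3485 × 10^-16 J.
|ΔE| = |4.4629 × 10^-16 − 5.3485 × 10^-16| = 8.86 × 10^-17 J = 553 eV.

553 eV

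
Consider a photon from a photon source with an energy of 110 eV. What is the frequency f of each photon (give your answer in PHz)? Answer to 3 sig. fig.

Use h = 6.62607015e-34 J·s, 1 eV = 1.602176634e-19 J.
In SI units: E = 110 eV = 1.7624e-17 J.
Apply f = E/h: f = 2.660e16 Hz.
Converting to PHz: f = 26.60 PHz ≈ 26.6 PHz.

26.6 PHz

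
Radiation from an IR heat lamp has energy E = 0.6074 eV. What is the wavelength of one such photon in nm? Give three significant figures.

2040 nm

(h = 6.62607015 × 10^-34 J·s, c = 2.99792458 × 10^8 m/s, 1 eV = 1.602176634 × 10^-19 J.)
Convert to SI: E = 0.6074 eV = 9.7316 × 10^-20 J.
For a photon λ = hc/E, so λ = 2.041 × 10^-6 m.
Converting to nm: λ = 2041 nm ≈ 2040 nm.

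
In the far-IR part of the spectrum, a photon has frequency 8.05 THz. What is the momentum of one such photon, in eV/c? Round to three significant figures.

(h = 6.62607015e-34 J·s, c = 2.99792458e8 m/s, 1 eV = 1.602176634e-19 J.)
First convert: f = 8.05 THz = 8.05e12 Hz.
For a photon p = hf/c, so p = 1.779e-29 kg·m/s.
Converting to eV/c: p = 0.03329 eV/c ≈ 0.0333 eV/c.

0.0333 eV/c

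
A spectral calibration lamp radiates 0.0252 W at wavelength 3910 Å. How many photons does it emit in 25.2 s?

Total energy: E_total = P·t = 0.0252 × 25.2 = 0.6350 J.
Per-photon energy: E = 5.080·10^-19 J.
N = E_total / E_photon = 1.25·10^18.

1.25·10^18 photons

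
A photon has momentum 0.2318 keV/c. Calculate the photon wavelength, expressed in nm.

5.35 nm

In SI units: p = 0.2318 keV/c = 1.2388·10^-25 kg·m/s.
Apply λ = h/p: λ = 5.349·10^-9 m.
Converting to nm: λ = 5.349 nm ≈ 5.35 nm.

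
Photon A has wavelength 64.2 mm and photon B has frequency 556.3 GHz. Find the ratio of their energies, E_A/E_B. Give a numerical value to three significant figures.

8.39 × 10^-3

E_A = 3.094 × 10^-24 J (from wavelength = 64.2 mm, via E = hc/λ).
E_B = 3.686 × 10^-22 J (from frequency = 556.3 GHz, via E = hf).
Ratio = 3.094 × 10^-24 / 3.686 × 10^-22 = 8.39 × 10^-3.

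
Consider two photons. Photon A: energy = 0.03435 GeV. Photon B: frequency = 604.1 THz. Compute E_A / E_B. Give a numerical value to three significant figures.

E_A = 5.503·10^-12 J (from energy = 0.03435 GeV, via E given directly).
E_B = 4.003·10^-19 J (from frequency = 604.1 THz, via E = hf).
Ratio = 5.503·10^-12 / 4.003·10^-19 = 1.37·10^7.

1.37·10^7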